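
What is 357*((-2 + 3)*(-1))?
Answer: -357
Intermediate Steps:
357*((-2 + 3)*(-1)) = 357*(1*(-1)) = 357*(-1) = -357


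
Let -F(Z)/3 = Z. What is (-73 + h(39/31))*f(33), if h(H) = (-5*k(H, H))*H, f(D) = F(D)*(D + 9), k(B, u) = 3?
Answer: 11841984/31 ≈ 3.8200e+5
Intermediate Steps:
F(Z) = -3*Z
f(D) = -3*D*(9 + D) (f(D) = (-3*D)*(D + 9) = (-3*D)*(9 + D) = -3*D*(9 + D))
h(H) = -15*H (h(H) = (-5*3)*H = -15*H)
(-73 + h(39/31))*f(33) = (-73 - 585/31)*(-3*33*(9 + 33)) = (-73 - 585/31)*(-3*33*42) = (-73 - 15*39/31)*(-4158) = (-73 - 585/31)*(-4158) = -2848/31*(-4158) = 11841984/31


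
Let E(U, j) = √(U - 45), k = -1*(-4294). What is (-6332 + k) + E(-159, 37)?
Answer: -2038 + 2*I*√51 ≈ -2038.0 + 14.283*I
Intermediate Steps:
k = 4294
E(U, j) = √(-45 + U)
(-6332 + k) + E(-159, 37) = (-6332 + 4294) + √(-45 - 159) = -2038 + √(-204) = -2038 + 2*I*√51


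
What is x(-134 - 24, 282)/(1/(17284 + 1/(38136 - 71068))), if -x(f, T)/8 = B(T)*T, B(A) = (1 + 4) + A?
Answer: -92134729331316/8233 ≈ -1.1191e+10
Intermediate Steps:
B(A) = 5 + A
x(f, T) = -8*T*(5 + T) (x(f, T) = -8*(5 + T)*T = -8*T*(5 + T))
x(-134 - 24, 282)/(1/(17284 + 1/(38136 - 71068))) = (-8*282*(5 + 282))/(1/(17284 + 1/(38136 - 71068))) = (-8*282*287)/(1/(17284 + 1/(-32932))) = -647472/(1/(17284 - 1/32932)) = -647472/(1/(569196687/32932)) = -647472/32932/569196687 = -647472*569196687/32932 = -92134729331316/8233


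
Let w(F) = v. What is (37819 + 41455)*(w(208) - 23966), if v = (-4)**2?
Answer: -1898612300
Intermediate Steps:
v = 16
w(F) = 16
(37819 + 41455)*(w(208) - 23966) = (37819 + 41455)*(16 - 23966) = 79274*(-23950) = -1898612300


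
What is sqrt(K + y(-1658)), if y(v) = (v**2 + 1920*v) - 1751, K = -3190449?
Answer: 2*I*sqrt(906649) ≈ 1904.4*I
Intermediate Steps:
y(v) = -1751 + v**2 + 1920*v
sqrt(K + y(-1658)) = sqrt(-3190449 + (-1751 + (-1658)**2 + 1920*(-1658))) = sqrt(-3190449 + (-1751 + 2748964 - 3183360)) = sqrt(-3190449 - 436147) = sqrt(-3626596) = 2*I*sqrt(906649)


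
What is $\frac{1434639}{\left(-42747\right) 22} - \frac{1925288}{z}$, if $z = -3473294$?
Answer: $- \frac{48065405089}{49490966206} \approx -0.9712$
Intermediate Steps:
$\frac{1434639}{\left(-42747\right) 22} - \frac{1925288}{z} = \frac{1434639}{\left(-42747\right) 22} - \frac{1925288}{-3473294} = \frac{1434639}{-940434} - - \frac{962644}{1736647} = 1434639 \left(- \frac{1}{940434}\right) + \frac{962644}{1736647} = - \frac{478213}{313478} + \frac{962644}{1736647} = - \frac{48065405089}{49490966206}$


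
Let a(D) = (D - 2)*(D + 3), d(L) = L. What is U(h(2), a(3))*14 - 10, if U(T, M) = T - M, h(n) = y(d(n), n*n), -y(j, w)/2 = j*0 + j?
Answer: -150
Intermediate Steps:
y(j, w) = -2*j (y(j, w) = -2*(j*0 + j) = -2*(0 + j) = -2*j)
h(n) = -2*n
a(D) = (-2 + D)*(3 + D)
U(h(2), a(3))*14 - 10 = (-2*2 - (-6 + 3 + 3²))*14 - 10 = (-4 - (-6 + 3 + 9))*14 - 10 = (-4 - 1*6)*14 - 10 = (-4 - 6)*14 - 10 = -10*14 - 10 = -140 - 10 = -150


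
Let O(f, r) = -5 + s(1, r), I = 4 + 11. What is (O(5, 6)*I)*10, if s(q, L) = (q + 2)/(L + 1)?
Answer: -4800/7 ≈ -685.71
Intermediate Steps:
s(q, L) = (2 + q)/(1 + L)
I = 15
O(f, r) = -5 + 3/(1 + r) (O(f, r) = -5 + (2 + 1)/(1 + r) = -5 + 3/(1 + r))
(O(5, 6)*I)*10 = (((-2 - 5*6)/(1 + 6))*15)*10 = (((-2 - 30)/7)*15)*10 = (((⅐)*(-32))*15)*10 = -32/7*15*10 = -480/7*10 = -4800/7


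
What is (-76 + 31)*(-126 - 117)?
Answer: 10935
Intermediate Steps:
(-76 + 31)*(-126 - 117) = -45*(-243) = 10935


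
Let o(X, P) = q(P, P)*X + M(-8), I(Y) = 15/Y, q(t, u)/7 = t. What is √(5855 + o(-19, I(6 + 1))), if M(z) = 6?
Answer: 2*√1394 ≈ 74.673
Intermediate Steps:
q(t, u) = 7*t
o(X, P) = 6 + 7*P*X (o(X, P) = (7*P)*X + 6 = 7*P*X + 6 = 6 + 7*P*X)
√(5855 + o(-19, I(6 + 1))) = √(5855 + (6 + 7*(15/(6 + 1))*(-19))) = √(5855 + (6 + 7*(15/7)*(-19))) = √(5855 + (6 - 285)) = √(5855 - 279) = √5576 = 2*√1394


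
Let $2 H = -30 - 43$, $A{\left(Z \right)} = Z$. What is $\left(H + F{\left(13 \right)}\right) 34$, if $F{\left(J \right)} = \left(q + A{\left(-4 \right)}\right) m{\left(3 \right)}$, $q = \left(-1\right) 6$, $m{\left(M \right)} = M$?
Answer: $-2261$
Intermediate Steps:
$q = -6$
$H = - \frac{73}{2}$ ($H = \frac{-30 - 43}{2} = \frac{1}{2} \left(-73\right) = - \frac{73}{2} \approx -36.5$)
$F{\left(J \right)} = -30$ ($F{\left(J \right)} = \left(-6 - 4\right) 3 = \left(-10\right) 3 = -30$)
$\left(H + F{\left(13 \right)}\right) 34 = \left(- \frac{73}{2} - 30\right) 34 = \left(- \frac{133}{2}\right) 34 = -2261$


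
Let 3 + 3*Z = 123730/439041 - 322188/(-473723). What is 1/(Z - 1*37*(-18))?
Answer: 623951458929/415127787676283 ≈ 0.0015030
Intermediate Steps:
Z = -423883970431/623951458929 (Z = -1 + (123730/439041 - 322188/(-473723))/3 = -1 + (123730*(1/439041) - 322188*(-1/473723))/3 = -1 + (123730/439041 + 322188/473723)/3 = -1 + (⅓)*(200067488498/207983819643) = -1 + 200067488498/623951458929 = -423883970431/623951458929 ≈ -0.67935)
1/(Z - 1*37*(-18)) = 1/(-423883970431/623951458929 - 1*37*(-18)) = 1/(-423883970431/623951458929 - 37*(-18)) = 1/(-423883970431/623951458929 + 666) = 1/(415127787676283/623951458929) = 623951458929/415127787676283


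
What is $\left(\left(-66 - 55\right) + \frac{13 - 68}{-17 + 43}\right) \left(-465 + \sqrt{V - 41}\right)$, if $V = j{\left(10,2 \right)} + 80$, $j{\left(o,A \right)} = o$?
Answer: $\frac{733029}{13} \approx 56387.0$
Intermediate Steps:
$V = 90$ ($V = 10 + 80 = 90$)
$\left(\left(-66 - 55\right) + \frac{13 - 68}{-17 + 43}\right) \left(-465 + \sqrt{V - 41}\right) = \left(\left(-66 - 55\right) + \frac{13 - 68}{-17 + 43}\right) \left(-465 + \sqrt{90 - 41}\right) = \left(-121 - \frac{55}{26}\right) \left(-465 + \sqrt{49}\right) = \left(-121 - \frac{55}{26}\right) \left(-465 + 7\right) = \left(-121 - \frac{55}{26}\right) \left(-458\right) = \left(- \frac{3201}{26}\right) \left(-458\right) = \frac{733029}{13}$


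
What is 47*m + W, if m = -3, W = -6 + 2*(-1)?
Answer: -149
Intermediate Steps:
W = -8 (W = -6 - 2 = -8)
47*m + W = 47*(-3) - 8 = -141 - 8 = -149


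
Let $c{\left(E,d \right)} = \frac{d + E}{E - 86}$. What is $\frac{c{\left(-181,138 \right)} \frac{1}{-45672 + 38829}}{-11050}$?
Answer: $\frac{43}{20189245050} \approx 2.1298 \cdot 10^{-9}$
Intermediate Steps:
$c{\left(E,d \right)} = \frac{E + d}{-86 + E}$
$\frac{c{\left(-181,138 \right)} \frac{1}{-45672 + 38829}}{-11050} = \frac{\frac{-181 + 138}{-86 - 181} \frac{1}{-45672 + 38829}}{-11050} = \frac{\frac{1}{-267} \left(-43\right)}{-6843} \left(- \frac{1}{11050}\right) = \left(- \frac{1}{267}\right) \left(-43\right) \left(- \frac{1}{6843}\right) \left(- \frac{1}{11050}\right) = \frac{43}{267} \left(- \frac{1}{6843}\right) \left(- \frac{1}{11050}\right) = \left(- \frac{43}{1827081}\right) \left(- \frac{1}{11050}\right) = \frac{43}{20189245050}$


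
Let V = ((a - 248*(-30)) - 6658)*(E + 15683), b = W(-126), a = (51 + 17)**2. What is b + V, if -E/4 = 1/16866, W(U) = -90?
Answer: 238322783084/2811 ≈ 8.4782e+7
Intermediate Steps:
a = 4624 (a = 68**2 = 4624)
b = -90
E = -2/8433 (E = -4/16866 = -4*1/16866 = -2/8433 ≈ -0.00023716)
V = 238323036074/2811 (V = ((4624 - 248*(-30)) - 6658)*(-2/8433 + 15683) = ((4624 - 1*(-7440)) - 6658)*(132254737/8433) = ((4624 + 7440) - 6658)*(132254737/8433) = (12064 - 6658)*(132254737/8433) = 5406*(132254737/8433) = 238323036074/2811 ≈ 8.4782e+7)
b + V = -90 + 238323036074/2811 = 238322783084/2811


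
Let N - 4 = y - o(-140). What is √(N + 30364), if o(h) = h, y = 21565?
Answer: √52073 ≈ 228.20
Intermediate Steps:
N = 21709 (N = 4 + (21565 - 1*(-140)) = 4 + (21565 + 140) = 4 + 21705 = 21709)
√(N + 30364) = √(21709 + 30364) = √52073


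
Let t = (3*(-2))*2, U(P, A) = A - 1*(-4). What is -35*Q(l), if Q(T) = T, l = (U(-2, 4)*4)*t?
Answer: 13440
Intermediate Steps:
U(P, A) = 4 + A (U(P, A) = A + 4 = 4 + A)
t = -12 (t = -6*2 = -12)
l = -384 (l = ((4 + 4)*4)*(-12) = (8*4)*(-12) = 32*(-12) = -384)
-35*Q(l) = -35*(-384) = 13440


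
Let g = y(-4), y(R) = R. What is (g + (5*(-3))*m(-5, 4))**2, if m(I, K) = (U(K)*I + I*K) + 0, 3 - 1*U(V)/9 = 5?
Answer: 1110916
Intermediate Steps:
U(V) = -18 (U(V) = 27 - 9*5 = 27 - 45 = -18)
g = -4
m(I, K) = -18*I + I*K (m(I, K) = (-18*I + I*K) + 0 = -18*I + I*K)
(g + (5*(-3))*m(-5, 4))**2 = (-4 + (5*(-3))*(-5*(-18 + 4)))**2 = (-4 - (-75)*(-14))**2 = (-4 - 15*70)**2 = (-4 - 1050)**2 = (-1054)**2 = 1110916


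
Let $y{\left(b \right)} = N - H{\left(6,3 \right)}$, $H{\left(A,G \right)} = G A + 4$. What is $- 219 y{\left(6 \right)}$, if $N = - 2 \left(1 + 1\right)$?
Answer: $5694$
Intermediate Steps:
$H{\left(A,G \right)} = 4 + A G$ ($H{\left(A,G \right)} = A G + 4 = 4 + A G$)
$N = -4$ ($N = \left(-2\right) 2 = -4$)
$y{\left(b \right)} = -26$ ($y{\left(b \right)} = -4 - \left(4 + 6 \cdot 3\right) = -4 - \left(4 + 18\right) = -4 - 22 = -26$)
$- 219 y{\left(6 \right)} = \left(-219\right) \left(-26\right) = 5694$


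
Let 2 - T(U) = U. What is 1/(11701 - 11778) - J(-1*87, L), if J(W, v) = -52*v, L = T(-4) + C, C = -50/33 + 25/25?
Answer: 65881/231 ≈ 285.20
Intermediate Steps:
T(U) = 2 - U
C = -17/33 (C = -50*1/33 + 25*(1/25) = -50/33 + 1 = -17/33 ≈ -0.51515)
L = 181/33 (L = (2 - 1*(-4)) - 17/33 = (2 + 4) - 17/33 = 6 - 17/33 = 181/33 ≈ 5.4848)
1/(11701 - 11778) - J(-1*87, L) = 1/(11701 - 11778) - (-52)*181/33 = 1/(-77) - 1*(-9412/33) = -1/77 + 9412/33 = 65881/231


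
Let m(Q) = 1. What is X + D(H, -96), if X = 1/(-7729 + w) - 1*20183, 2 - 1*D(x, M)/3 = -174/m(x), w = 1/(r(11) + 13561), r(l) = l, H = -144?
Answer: -2061769948057/104897987 ≈ -19655.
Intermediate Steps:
w = 1/13572 (w = 1/(11 + 13561) = 1/13572 ≈ 7.3681e-5)
D(x, M) = 528 (D(x, M) = 6 - (-522)/1 = 6 - (-522) = 6 - 3*(-174) = 6 + 522 = 528)
X = -2117156085193/104897987 (X = 1/(-7729 + 1/13572) - 1*20183 = 1/(-104897987/13572) - 20183 = -13572/104897987 - 20183 = -2117156085193/104897987 ≈ -20183.)
X + D(H, -96) = -2117156085193/104897987 + 528 = -2061769948057/104897987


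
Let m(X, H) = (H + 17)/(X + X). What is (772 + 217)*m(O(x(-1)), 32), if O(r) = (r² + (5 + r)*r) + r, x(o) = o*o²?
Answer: -48461/8 ≈ -6057.6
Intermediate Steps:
x(o) = o³
O(r) = r + r² + r*(5 + r) (O(r) = (r² + r*(5 + r)) + r = r + r² + r*(5 + r))
m(X, H) = (17 + H)/(2*X) (m(X, H) = (17 + H)/((2*X)) = (17 + H)*(1/(2*X)) = (17 + H)/(2*X))
(772 + 217)*m(O(x(-1)), 32) = (772 + 217)*((17 + 32)/(2*((2*(-1)³*(3 + (-1)³))))) = 989*((½)*49/(2*(-1)*(3 - 1))) = 989*((½)*49/(2*(-1)*2)) = 989*((½)*49/(-4)) = 989*((½)*(-¼)*49) = 989*(-49/8) = -48461/8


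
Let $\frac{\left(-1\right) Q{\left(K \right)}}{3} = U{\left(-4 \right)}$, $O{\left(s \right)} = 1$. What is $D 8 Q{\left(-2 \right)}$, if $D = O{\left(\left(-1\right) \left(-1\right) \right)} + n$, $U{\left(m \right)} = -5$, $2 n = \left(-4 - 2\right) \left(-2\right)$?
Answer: $840$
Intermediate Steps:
$n = 6$ ($n = \frac{\left(-4 - 2\right) \left(-2\right)}{2} = \frac{\left(-6\right) \left(-2\right)}{2} = \frac{1}{2} \cdot 12 = 6$)
$Q{\left(K \right)} = 15$ ($Q{\left(K \right)} = \left(-3\right) \left(-5\right) = 15$)
$D = 7$ ($D = 1 + 6 = 7$)
$D 8 Q{\left(-2 \right)} = 7 \cdot 8 \cdot 15 = 56 \cdot 15 = 840$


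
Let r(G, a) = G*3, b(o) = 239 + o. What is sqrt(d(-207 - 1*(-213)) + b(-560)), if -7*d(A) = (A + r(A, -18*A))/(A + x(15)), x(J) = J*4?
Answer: I*sqrt(1903517)/77 ≈ 17.918*I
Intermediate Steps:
r(G, a) = 3*G
x(J) = 4*J
d(A) = -4*A/(7*(60 + A)) (d(A) = -(A + 3*A)/(7*(A + 4*15)) = -4*A/(7*(A + 60)) = -4*A/(7*(60 + A)))
sqrt(d(-207 - 1*(-213)) + b(-560)) = sqrt(-4*(-207 - 1*(-213))/(420 + 7*(-207 - 1*(-213))) + (239 - 560)) = sqrt(-4*(-207 + 213)/(420 + 7*(-207 + 213)) - 321) = sqrt(-4*6/(420 + 7*6) - 321) = sqrt(-4*6/(420 + 42) - 321) = sqrt(-4*6/462 - 321) = sqrt(-4*6*1/462 - 321) = sqrt(-4/77 - 321) = sqrt(-24721/77) = I*sqrt(1903517)/77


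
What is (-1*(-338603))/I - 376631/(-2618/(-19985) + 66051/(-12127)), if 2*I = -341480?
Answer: 2226376836080839379/31423007869180 ≈ 70852.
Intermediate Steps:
I = -170740 (I = (½)*(-341480) = -170740)
(-1*(-338603))/I - 376631/(-2618/(-19985) + 66051/(-12127)) = -1*(-338603)/(-170740) - 376631/(-2618/(-19985) + 66051/(-12127)) = 338603*(-1/170740) - 376631/(-2618*(-1/19985) + 66051*(-1/12127)) = -338603/170740 - 376631/(374/2855 - 66051/12127) = -338603/170740 - 376631/(-184040107/34622585) = -338603/170740 - 376631*(-34622585/184040107) = -338603/170740 + 13039938811135/184040107 = 2226376836080839379/31423007869180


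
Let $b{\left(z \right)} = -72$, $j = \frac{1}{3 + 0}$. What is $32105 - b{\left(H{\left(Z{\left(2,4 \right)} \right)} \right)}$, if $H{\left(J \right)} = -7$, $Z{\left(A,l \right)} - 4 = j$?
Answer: $32177$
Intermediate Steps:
$j = \frac{1}{3} \approx 0.33333$
$Z{\left(A,l \right)} = \frac{13}{3}$ ($Z{\left(A,l \right)} = 4 + \frac{1}{3} = \frac{13}{3}$)
$32105 - b{\left(H{\left(Z{\left(2,4 \right)} \right)} \right)} = 32105 - -72 = 32105 + 72 = 32177$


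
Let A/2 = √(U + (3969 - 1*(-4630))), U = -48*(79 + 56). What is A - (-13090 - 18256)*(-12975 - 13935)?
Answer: -843520860 + 2*√2119 ≈ -8.4352e+8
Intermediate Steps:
U = -6480 (U = -48*135 = -6480)
A = 2*√2119 (A = 2*√(-6480 + (3969 - 1*(-4630))) = 2*√(-6480 + (3969 + 4630)) = 2*√(-6480 + 8599) = 2*√2119 ≈ 92.065)
A - (-13090 - 18256)*(-12975 - 13935) = 2*√2119 - (-13090 - 18256)*(-12975 - 13935) = 2*√2119 - (-31346)*(-26910) = 2*√2119 - 1*843520860 = 2*√2119 - 843520860 = -843520860 + 2*√2119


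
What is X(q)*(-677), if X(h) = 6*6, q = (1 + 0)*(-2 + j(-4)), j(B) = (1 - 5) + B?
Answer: -24372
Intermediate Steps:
j(B) = -4 + B
q = -10 (q = (1 + 0)*(-2 + (-4 - 4)) = 1*(-2 - 8) = 1*(-10) = -10)
X(h) = 36
X(q)*(-677) = 36*(-677) = -24372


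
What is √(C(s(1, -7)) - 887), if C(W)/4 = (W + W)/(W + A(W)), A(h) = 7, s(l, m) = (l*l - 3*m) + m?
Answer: I*√106667/11 ≈ 29.691*I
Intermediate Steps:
s(l, m) = l² - 2*m (s(l, m) = (l² - 3*m) + m = l² - 2*m)
C(W) = 8*W/(7 + W) (C(W) = 4*((W + W)/(W + 7)) = 4*((2*W)/(7 + W)) = 4*(2*W/(7 + W)) = 8*W/(7 + W))
√(C(s(1, -7)) - 887) = √(8*(1² - 2*(-7))/(7 + (1² - 2*(-7))) - 887) = √(8*(1 + 14)/(7 + (1 + 14)) - 887) = √(8*15/(7 + 15) - 887) = √(8*15/22 - 887) = √(8*15*(1/22) - 887) = √(60/11 - 887) = √(-9697/11) = I*√106667/11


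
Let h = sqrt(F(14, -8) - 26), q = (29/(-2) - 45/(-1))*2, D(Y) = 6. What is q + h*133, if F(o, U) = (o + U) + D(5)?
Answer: 61 + 133*I*sqrt(14) ≈ 61.0 + 497.64*I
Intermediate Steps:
F(o, U) = 6 + U + o (F(o, U) = (o + U) + 6 = (U + o) + 6 = 6 + U + o)
q = 61 (q = (29*(-1/2) - 45*(-1))*2 = (-29/2 + 45)*2 = (61/2)*2 = 61)
h = I*sqrt(14) (h = sqrt((6 - 8 + 14) - 26) = sqrt(12 - 26) = sqrt(-14) = I*sqrt(14) ≈ 3.7417*I)
q + h*133 = 61 + (I*sqrt(14))*133 = 61 + 133*I*sqrt(14)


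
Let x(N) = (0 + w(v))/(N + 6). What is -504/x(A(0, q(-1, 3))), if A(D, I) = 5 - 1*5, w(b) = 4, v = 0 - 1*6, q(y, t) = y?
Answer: -756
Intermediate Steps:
v = -6 (v = 0 - 6 = -6)
A(D, I) = 0 (A(D, I) = 5 - 5 = 0)
x(N) = 4/(6 + N) (x(N) = (0 + 4)/(N + 6) = 4/(6 + N))
-504/x(A(0, q(-1, 3))) = -504/(4/(6 + 0)) = -504/(4/6) = -504/(4*(1/6)) = -504/2/3 = -504*3/2 = -756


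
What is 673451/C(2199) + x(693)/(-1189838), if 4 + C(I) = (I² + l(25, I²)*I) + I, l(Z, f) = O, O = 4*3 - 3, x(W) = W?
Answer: 797931283147/5779741600906 ≈ 0.13806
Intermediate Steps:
O = 9 (O = 12 - 3 = 9)
l(Z, f) = 9
C(I) = -4 + I² + 10*I (C(I) = -4 + ((I² + 9*I) + I) = -4 + (I² + 10*I) = -4 + I² + 10*I)
673451/C(2199) + x(693)/(-1189838) = 673451/(-4 + 2199² + 10*2199) + 693/(-1189838) = 673451/(-4 + 4835601 + 21990) + 693*(-1/1189838) = 673451/4857587 - 693/1189838 = 797931283147/5779741600906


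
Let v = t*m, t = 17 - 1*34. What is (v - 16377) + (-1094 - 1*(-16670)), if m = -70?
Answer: 389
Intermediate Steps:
t = -17 (t = 17 - 34 = -17)
v = 1190 (v = -17*(-70) = 1190)
(v - 16377) + (-1094 - 1*(-16670)) = (1190 - 16377) + (-1094 - 1*(-16670)) = -15187 + (-1094 + 16670) = -15187 + 15576 = 389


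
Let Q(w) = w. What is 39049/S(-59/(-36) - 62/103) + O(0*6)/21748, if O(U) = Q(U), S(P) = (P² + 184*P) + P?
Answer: 536895009936/2652377125 ≈ 202.42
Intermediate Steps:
S(P) = P² + 185*P
O(U) = U
39049/S(-59/(-36) - 62/103) + O(0*6)/21748 = 39049/(((-59/(-36) - 62/103)*(185 + (-59/(-36) - 62/103)))) + (0*6)/21748 = 39049/(((-59*(-1/36) - 62*1/103)*(185 + (-59*(-1/36) - 62*1/103)))) + 0*(1/21748) = 39049/(((59/36 - 62/103)*(185 + (59/36 - 62/103)))) + 0 = 39049/((3845*(185 + 3845/3708)/3708)) + 0 = 39049/(((3845/3708)*(689825/3708))) + 0 = 39049/(2652377125/13749264) + 0 = 39049*(13749264/2652377125) + 0 = 536895009936/2652377125 + 0 = 536895009936/2652377125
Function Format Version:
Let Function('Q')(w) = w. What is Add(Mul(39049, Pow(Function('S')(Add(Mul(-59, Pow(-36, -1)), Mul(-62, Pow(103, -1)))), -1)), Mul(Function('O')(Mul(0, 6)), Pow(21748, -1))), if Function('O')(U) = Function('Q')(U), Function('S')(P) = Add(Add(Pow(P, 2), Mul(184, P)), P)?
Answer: Rational(536895009936, 2652377125) ≈ 202.42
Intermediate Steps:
Function('S')(P) = Add(Pow(P, 2), Mul(185, P))
Function('O')(U) = U
Add(Mul(39049, Pow(Function('S')(Add(Mul(-59, Pow(-36, -1)), Mul(-62, Pow(103, -1)))), -1)), Mul(Function('O')(Mul(0, 6)), Pow(21748, -1))) = Add(Mul(39049, Pow(Mul(Add(Mul(-59, Pow(-36, -1)), Mul(-62, Pow(103, -1))), Add(185, Add(Mul(-59, Pow(-36, -1)), Mul(-62, Pow(103, -1))))), -1)), Mul(Mul(0, 6), Pow(21748, -1))) = Add(Mul(39049, Pow(Mul(Add(Mul(-59, Rational(-1, 36)), Mul(-62, Rational(1, 103))), Add(185, Add(Mul(-59, Rational(-1, 36)), Mul(-62, Rational(1, 103))))), -1)), Mul(0, Rational(1, 21748))) = Add(Mul(39049, Pow(Mul(Add(Rational(59, 36), Rational(-62, 103)), Add(185, Add(Rational(59, 36), Rational(-62, 103)))), -1)), 0) = Add(Mul(39049, Pow(Mul(Rational(3845, 3708), Add(185, Rational(3845, 3708))), -1)), 0) = Add(Mul(39049, Pow(Mul(Rational(3845, 3708), Rational(689825, 3708)), -1)), 0) = Add(Mul(39049, Pow(Rational(2652377125, 13749264), -1)), 0) = Add(Mul(39049, Rational(13749264, 2652377125)), 0) = Add(Rational(536895009936, 2652377125), 0) = Rational(536895009936, 2652377125)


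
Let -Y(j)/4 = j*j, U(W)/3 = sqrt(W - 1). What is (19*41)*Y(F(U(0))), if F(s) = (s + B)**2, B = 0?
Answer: -252396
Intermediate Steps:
U(W) = 3*sqrt(-1 + W) (U(W) = 3*sqrt(W - 1) = 3*sqrt(-1 + W))
F(s) = s**2 (F(s) = (s + 0)**2 = s**2)
Y(j) = -4*j**2 (Y(j) = -4*j*j = -4*j**2)
(19*41)*Y(F(U(0))) = (19*41)*(-4*81*(-1 + 0)**2) = 779*(-4*((3*sqrt(-1))**2)**2) = 779*(-4*((3*I)**2)**2) = 779*(-4*(-9)**2) = 779*(-4*81) = 779*(-324) = -252396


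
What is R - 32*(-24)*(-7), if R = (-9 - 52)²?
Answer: -1655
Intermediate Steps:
R = 3721 (R = (-61)² = 3721)
R - 32*(-24)*(-7) = 3721 - 32*(-24)*(-7) = 3721 + 768*(-7) = 3721 - 5376 = -1655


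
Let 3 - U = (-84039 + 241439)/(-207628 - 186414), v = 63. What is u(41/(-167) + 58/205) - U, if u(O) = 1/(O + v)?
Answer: -1438661139683/425188261806 ≈ -3.3836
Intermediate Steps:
U = 669763/197021 (U = 3 - (-84039 + 241439)/(-207628 - 186414) = 3 - 157400/(-394042) = 3 - 157400*(-1)/394042 = 3 - 1*(-78700/197021) = 3 + 78700/197021 = 669763/197021 ≈ 3.3994)
u(O) = 1/(63 + O) (u(O) = 1/(O + 63) = 1/(63 + O))
u(41/(-167) + 58/205) - U = 1/(63 + (41/(-167) + 58/205)) - 1*669763/197021 = 1/(63 + (41*(-1/167) + 58*(1/205))) - 669763/197021 = 1/(63 + (-41/167 + 58/205)) - 669763/197021 = 1/(63 + 1281/34235) - 669763/197021 = 1/(2158086/34235) - 669763/197021 = 34235/2158086 - 669763/197021 = -1438661139683/425188261806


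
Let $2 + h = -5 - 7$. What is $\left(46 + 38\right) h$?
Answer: $-1176$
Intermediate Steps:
$h = -14$ ($h = -2 - 12 = -14$)
$\left(46 + 38\right) h = \left(46 + 38\right) \left(-14\right) = 84 \left(-14\right) = -1176$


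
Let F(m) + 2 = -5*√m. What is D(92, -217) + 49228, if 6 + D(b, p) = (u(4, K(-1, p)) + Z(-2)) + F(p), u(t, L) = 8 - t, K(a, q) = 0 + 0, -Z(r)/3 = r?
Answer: 49230 - 5*I*√217 ≈ 49230.0 - 73.655*I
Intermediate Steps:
Z(r) = -3*r
K(a, q) = 0
F(m) = -2 - 5*√m
D(b, p) = 2 - 5*√p (D(b, p) = -6 + (((8 - 1*4) - 3*(-2)) + (-2 - 5*√p)) = -6 + (((8 - 4) + 6) + (-2 - 5*√p)) = -6 + ((4 + 6) + (-2 - 5*√p)) = -6 + (10 + (-2 - 5*√p)) = -6 + (8 - 5*√p) = 2 - 5*√p)
D(92, -217) + 49228 = (2 - 5*I*√217) + 49228 = 49230 - 5*I*√217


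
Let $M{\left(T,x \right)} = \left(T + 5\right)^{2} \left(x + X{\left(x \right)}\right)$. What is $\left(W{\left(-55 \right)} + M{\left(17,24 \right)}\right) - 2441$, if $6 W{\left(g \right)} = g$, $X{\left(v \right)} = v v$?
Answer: $\frac{1727699}{6} \approx 2.8795 \cdot 10^{5}$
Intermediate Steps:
$X{\left(v \right)} = v^{2}$
$W{\left(g \right)} = \frac{g}{6}$
$M{\left(T,x \right)} = \left(5 + T\right)^{2} \left(x + x^{2}\right)$ ($M{\left(T,x \right)} = \left(T + 5\right)^{2} \left(x + x^{2}\right) = \left(5 + T\right)^{2} \left(x + x^{2}\right)$)
$\left(W{\left(-55 \right)} + M{\left(17,24 \right)}\right) - 2441 = \left(\frac{1}{6} \left(-55\right) + 24 \left(5 + 17\right)^{2} \left(1 + 24\right)\right) - 2441 = \left(- \frac{55}{6} + 24 \cdot 22^{2} \cdot 25\right) - 2441 = \left(- \frac{55}{6} + 24 \cdot 484 \cdot 25\right) - 2441 = \left(- \frac{55}{6} + 290400\right) - 2441 = \frac{1742345}{6} - 2441 = \frac{1727699}{6}$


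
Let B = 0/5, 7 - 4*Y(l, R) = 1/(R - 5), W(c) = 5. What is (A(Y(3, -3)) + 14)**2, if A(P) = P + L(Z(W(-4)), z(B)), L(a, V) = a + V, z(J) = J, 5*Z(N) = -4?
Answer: 5745609/25600 ≈ 224.44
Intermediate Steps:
Z(N) = -4/5 (Z(N) = (1/5)*(-4) = -4/5)
Y(l, R) = 7/4 - 1/(4*(-5 + R)) (Y(l, R) = 7/4 - 1/(4*(R - 5)) = 7/4 - 1/(4*(-5 + R)))
B = 0 (B = 0*(1/5) = 0)
L(a, V) = V + a
A(P) = -4/5 + P (A(P) = P + (0 - 4/5) = P - 4/5 = -4/5 + P)
(A(Y(3, -3)) + 14)**2 = ((-4/5 + (-36 + 7*(-3))/(4*(-5 - 3))) + 14)**2 = ((-4/5 + (1/4)*(-36 - 21)/(-8)) + 14)**2 = ((-4/5 + (1/4)*(-1/8)*(-57)) + 14)**2 = ((-4/5 + 57/32) + 14)**2 = (157/160 + 14)**2 = (2397/160)**2 = 5745609/25600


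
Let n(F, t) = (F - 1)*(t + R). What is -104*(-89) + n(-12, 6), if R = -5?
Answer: 9243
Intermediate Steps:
n(F, t) = (-1 + F)*(-5 + t) (n(F, t) = (F - 1)*(t - 5) = (-1 + F)*(-5 + t))
-104*(-89) + n(-12, 6) = -104*(-89) + (5 - 1*6 - 5*(-12) - 12*6) = 9256 + (5 - 6 + 60 - 72) = 9256 - 13 = 9243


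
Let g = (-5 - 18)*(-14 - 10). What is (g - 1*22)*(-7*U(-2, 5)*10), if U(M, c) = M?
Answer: 74200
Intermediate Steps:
g = 552 (g = -23*(-24) = 552)
(g - 1*22)*(-7*U(-2, 5)*10) = (552 - 1*22)*(-7*(-2)*10) = (552 - 22)*(14*10) = 530*140 = 74200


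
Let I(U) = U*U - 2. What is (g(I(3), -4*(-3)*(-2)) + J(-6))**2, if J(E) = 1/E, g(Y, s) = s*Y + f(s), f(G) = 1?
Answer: 1006009/36 ≈ 27945.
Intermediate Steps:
I(U) = -2 + U**2 (I(U) = U**2 - 2 = -2 + U**2)
g(Y, s) = 1 + Y*s (g(Y, s) = s*Y + 1 = Y*s + 1 = 1 + Y*s)
(g(I(3), -4*(-3)*(-2)) + J(-6))**2 = ((1 + (-2 + 3**2)*(-4*(-3)*(-2))) + 1/(-6))**2 = ((1 + (-2 + 9)*(12*(-2))) - 1/6)**2 = ((1 + 7*(-24)) - 1/6)**2 = ((1 - 168) - 1/6)**2 = (-167 - 1/6)**2 = (-1003/6)**2 = 1006009/36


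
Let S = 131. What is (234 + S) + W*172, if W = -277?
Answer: -47279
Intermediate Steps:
(234 + S) + W*172 = (234 + 131) - 277*172 = 365 - 47644 = -47279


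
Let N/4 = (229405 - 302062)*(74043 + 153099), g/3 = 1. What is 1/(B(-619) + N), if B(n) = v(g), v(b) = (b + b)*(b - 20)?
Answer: -1/66013825278 ≈ -1.5148e-11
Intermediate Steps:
g = 3 (g = 3*1 = 3)
v(b) = 2*b*(-20 + b) (v(b) = (2*b)*(-20 + b) = 2*b*(-20 + b))
B(n) = -102 (B(n) = 2*3*(-20 + 3) = 2*3*(-17) = -102)
N = -66013825176 (N = 4*((229405 - 302062)*(74043 + 153099)) = 4*(-72657*227142) = 4*(-16503456294) = -66013825176)
1/(B(-619) + N) = 1/(-102 - 66013825176) = 1/(-66013825278) = -1/66013825278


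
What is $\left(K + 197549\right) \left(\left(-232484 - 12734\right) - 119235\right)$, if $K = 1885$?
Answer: $-72684319602$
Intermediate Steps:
$\left(K + 197549\right) \left(\left(-232484 - 12734\right) - 119235\right) = \left(1885 + 197549\right) \left(\left(-232484 - 12734\right) - 119235\right) = 199434 \left(\left(-232484 - 12734\right) - 119235\right) = 199434 \left(-245218 - 119235\right) = 199434 \left(-364453\right) = -72684319602$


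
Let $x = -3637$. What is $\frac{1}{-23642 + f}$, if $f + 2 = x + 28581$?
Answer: $\frac{1}{1300} \approx 0.00076923$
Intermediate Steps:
$f = 24942$ ($f = -2 + \left(-3637 + 28581\right) = -2 + 24944 = 24942$)
$\frac{1}{-23642 + f} = \frac{1}{-23642 + 24942} = \frac{1}{1300}$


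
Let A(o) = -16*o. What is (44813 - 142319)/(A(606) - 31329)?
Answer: 32502/13675 ≈ 2.3767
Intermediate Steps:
(44813 - 142319)/(A(606) - 31329) = (44813 - 142319)/(-16*606 - 31329) = -97506/(-9696 - 31329) = -97506/(-41025) = -97506*(-1/41025) = 32502/13675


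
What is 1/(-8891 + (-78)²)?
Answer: -1/2807 ≈ -0.00035625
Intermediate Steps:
1/(-8891 + (-78)²) = 1/(-8891 + 6084) = 1/(-2807) = -1/2807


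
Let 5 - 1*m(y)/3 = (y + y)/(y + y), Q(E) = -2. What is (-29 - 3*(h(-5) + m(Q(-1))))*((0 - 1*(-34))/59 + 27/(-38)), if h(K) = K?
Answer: 7525/1121 ≈ 6.7128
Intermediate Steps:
m(y) = 12 (m(y) = 15 - 3*(y + y)/(y + y) = 15 - 3*2*y/(2*y) = 15 - 3*2*y*1/(2*y) = 15 - 3*1 = 15 - 3 = 12)
(-29 - 3*(h(-5) + m(Q(-1))))*((0 - 1*(-34))/59 + 27/(-38)) = (-29 - 3*(-5 + 12))*((0 - 1*(-34))/59 + 27/(-38)) = (-29 - 3*7)*((0 + 34)*(1/59) + 27*(-1/38)) = (-29 - 21)*(34*(1/59) - 27/38) = -50*(34/59 - 27/38) = -50*(-301/2242) = 7525/1121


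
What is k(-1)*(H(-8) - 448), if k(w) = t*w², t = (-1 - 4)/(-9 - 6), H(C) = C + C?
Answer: -464/3 ≈ -154.67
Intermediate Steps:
H(C) = 2*C
t = ⅓ (t = -5/(-15) = -5*(-1/15) = ⅓ ≈ 0.33333)
k(w) = w²/3
k(-1)*(H(-8) - 448) = ((⅓)*(-1)²)*(2*(-8) - 448) = ((⅓)*1)*(-16 - 448) = (⅓)*(-464) = -464/3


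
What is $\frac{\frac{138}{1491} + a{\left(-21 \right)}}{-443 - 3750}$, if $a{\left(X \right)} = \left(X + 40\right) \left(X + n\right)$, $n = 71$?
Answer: $- \frac{472196}{2083921} \approx -0.22659$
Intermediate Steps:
$a{\left(X \right)} = \left(40 + X\right) \left(71 + X\right)$ ($a{\left(X \right)} = \left(X + 40\right) \left(X + 71\right) = \left(40 + X\right) \left(71 + X\right)$)
$\frac{\frac{138}{1491} + a{\left(-21 \right)}}{-443 - 3750} = \frac{\frac{138}{1491} + \left(2840 + \left(-21\right)^{2} + 111 \left(-21\right)\right)}{-443 - 3750} = \frac{138 \cdot \frac{1}{1491} + \left(2840 + 441 - 2331\right)}{-4193} = \left(\frac{46}{497} + 950\right) \left(- \frac{1}{4193}\right) = \frac{472196}{497} \left(- \frac{1}{4193}\right) = - \frac{472196}{2083921}$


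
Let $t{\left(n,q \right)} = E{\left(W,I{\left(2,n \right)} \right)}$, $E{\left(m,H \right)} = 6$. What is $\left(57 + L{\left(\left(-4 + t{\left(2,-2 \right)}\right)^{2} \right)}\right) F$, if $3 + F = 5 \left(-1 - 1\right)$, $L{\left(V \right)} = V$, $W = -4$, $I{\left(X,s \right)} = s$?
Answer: $-793$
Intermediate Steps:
$t{\left(n,q \right)} = 6$
$F = -13$ ($F = -3 + 5 \left(-1 - 1\right) = -3 + 5 \left(-2\right) = -3 - 10 = -13$)
$\left(57 + L{\left(\left(-4 + t{\left(2,-2 \right)}\right)^{2} \right)}\right) F = \left(57 + \left(-4 + 6\right)^{2}\right) \left(-13\right) = \left(57 + 2^{2}\right) \left(-13\right) = \left(57 + 4\right) \left(-13\right) = 61 \left(-13\right) = -793$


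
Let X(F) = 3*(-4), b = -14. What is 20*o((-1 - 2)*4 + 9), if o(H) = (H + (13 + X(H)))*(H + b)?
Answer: 680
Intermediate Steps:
X(F) = -12
o(H) = (1 + H)*(-14 + H) (o(H) = (H + (13 - 12))*(H - 14) = (H + 1)*(-14 + H) = (1 + H)*(-14 + H))
20*o((-1 - 2)*4 + 9) = 20*(-14 + ((-1 - 2)*4 + 9)² - 13*((-1 - 2)*4 + 9)) = 20*(-14 + (-3*4 + 9)² - 13*(-3*4 + 9)) = 20*(-14 + (-12 + 9)² - 13*(-12 + 9)) = 20*(-14 + (-3)² - 13*(-3)) = 20*(-14 + 9 + 39) = 20*34 = 680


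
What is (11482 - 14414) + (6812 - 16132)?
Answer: -12252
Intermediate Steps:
(11482 - 14414) + (6812 - 16132) = -2932 - 9320 = -12252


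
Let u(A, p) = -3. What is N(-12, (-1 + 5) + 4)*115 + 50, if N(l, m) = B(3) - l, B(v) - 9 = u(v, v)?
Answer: 2120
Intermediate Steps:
B(v) = 6 (B(v) = 9 - 3 = 6)
N(l, m) = 6 - l
N(-12, (-1 + 5) + 4)*115 + 50 = (6 - 1*(-12))*115 + 50 = (6 + 12)*115 + 50 = 18*115 + 50 = 2070 + 50 = 2120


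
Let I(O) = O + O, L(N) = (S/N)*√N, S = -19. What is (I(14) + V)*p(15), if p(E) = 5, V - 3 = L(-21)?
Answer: 155 + 95*I*√21/21 ≈ 155.0 + 20.731*I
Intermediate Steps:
L(N) = -19/√N (L(N) = (-19/N)*√N = -19/√N)
V = 3 + 19*I*√21/21 (V = 3 - (-19)*I*√21/21 = 3 + 19*I*√21/21 ≈ 3.0 + 4.1461*I)
I(O) = 2*O
(I(14) + V)*p(15) = (2*14 + (3 + 19*I*√21/21))*5 = (28 + (3 + 19*I*√21/21))*5 = (31 + 19*I*√21/21)*5 = 155 + 95*I*√21/21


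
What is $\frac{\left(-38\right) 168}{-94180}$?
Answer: $\frac{1596}{23545} \approx 0.067785$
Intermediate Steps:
$\frac{\left(-38\right) 168}{-94180} = \left(-6384\right) \left(- \frac{1}{94180}\right) = \frac{1596}{23545}$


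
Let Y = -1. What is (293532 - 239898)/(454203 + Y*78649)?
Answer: 26817/187777 ≈ 0.14281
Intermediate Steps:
(293532 - 239898)/(454203 + Y*78649) = (293532 - 239898)/(454203 - 1*78649) = 53634/(454203 - 78649) = 53634/375554 = 53634*(1/375554) = 26817/187777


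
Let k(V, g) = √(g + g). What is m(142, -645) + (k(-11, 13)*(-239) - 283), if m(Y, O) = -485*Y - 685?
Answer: -69838 - 239*√26 ≈ -71057.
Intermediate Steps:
m(Y, O) = -685 - 485*Y
k(V, g) = √2*√g (k(V, g) = √(2*g) = √2*√g)
m(142, -645) + (k(-11, 13)*(-239) - 283) = (-685 - 485*142) + ((√2*√13)*(-239) - 283) = (-685 - 68870) + (√26*(-239) - 283) = -69555 + (-239*√26 - 283) = -69555 + (-283 - 239*√26) = -69838 - 239*√26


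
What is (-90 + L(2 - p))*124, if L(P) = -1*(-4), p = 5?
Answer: -10664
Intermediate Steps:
L(P) = 4
(-90 + L(2 - p))*124 = (-90 + 4)*124 = -86*124 = -10664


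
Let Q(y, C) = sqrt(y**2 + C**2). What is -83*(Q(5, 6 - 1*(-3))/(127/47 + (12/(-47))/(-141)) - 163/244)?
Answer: 13529/244 - 183347*sqrt(106)/5973 ≈ -260.59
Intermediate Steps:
Q(y, C) = sqrt(C**2 + y**2)
-83*(Q(5, 6 - 1*(-3))/(127/47 + (12/(-47))/(-141)) - 163/244) = -83*(sqrt((6 - 1*(-3))**2 + 5**2)/(127/47 + (12/(-47))/(-141)) - 163/244) = -83*(sqrt((6 + 3)**2 + 25)/(127*(1/47) + (12*(-1/47))*(-1/141)) - 163*1/244) = -83*(sqrt(9**2 + 25)/(127/47 - 12/47*(-1/141)) - 163/244) = -83*(sqrt(81 + 25)/(127/47 + 4/2209) - 163/244) = -83*(sqrt(106)/(5973/2209) - 163/244) = -83*(sqrt(106)*(2209/5973) - 163/244) = -83*(2209*sqrt(106)/5973 - 163/244) = -83*(-163/244 + 2209*sqrt(106)/5973) = 13529/244 - 183347*sqrt(106)/5973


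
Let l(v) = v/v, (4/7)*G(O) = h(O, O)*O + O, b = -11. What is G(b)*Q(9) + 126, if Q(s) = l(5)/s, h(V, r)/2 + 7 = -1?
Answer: 1897/12 ≈ 158.08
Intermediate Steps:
h(V, r) = -16 (h(V, r) = -14 + 2*(-1) = -14 - 2 = -16)
G(O) = -105*O/4 (G(O) = 7*(-16*O + O)/4 = 7*(-15*O)/4 = -105*O/4)
l(v) = 1
Q(s) = 1/s
G(b)*Q(9) + 126 = -105/4*(-11)/9 + 126 = (1155/4)*(1/9) + 126 = 385/12 + 126 = 1897/12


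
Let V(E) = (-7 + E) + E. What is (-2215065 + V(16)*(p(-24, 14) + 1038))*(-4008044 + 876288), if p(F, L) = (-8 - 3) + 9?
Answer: 6855930623740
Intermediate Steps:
V(E) = -7 + 2*E
p(F, L) = -2 (p(F, L) = -11 + 9 = -2)
(-2215065 + V(16)*(p(-24, 14) + 1038))*(-4008044 + 876288) = (-2215065 + (-7 + 2*16)*(-2 + 1038))*(-4008044 + 876288) = (-2215065 + (-7 + 32)*1036)*(-3131756) = (-2215065 + 25*1036)*(-3131756) = (-2215065 + 25900)*(-3131756) = -2189165*(-3131756) = 6855930623740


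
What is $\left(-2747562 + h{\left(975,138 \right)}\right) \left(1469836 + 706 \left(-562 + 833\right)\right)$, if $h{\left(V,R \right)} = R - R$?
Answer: $-4564145587044$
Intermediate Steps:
$h{\left(V,R \right)} = 0$
$\left(-2747562 + h{\left(975,138 \right)}\right) \left(1469836 + 706 \left(-562 + 833\right)\right) = \left(-2747562 + 0\right) \left(1469836 + 706 \left(-562 + 833\right)\right) = - 2747562 \left(1469836 + 706 \cdot 271\right) = - 2747562 \left(1469836 + 191326\right) = \left(-2747562\right) 1661162 = -4564145587044$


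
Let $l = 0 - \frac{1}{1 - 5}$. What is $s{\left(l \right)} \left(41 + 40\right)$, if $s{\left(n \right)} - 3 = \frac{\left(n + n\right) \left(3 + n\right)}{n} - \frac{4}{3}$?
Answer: $\frac{1323}{2} \approx 661.5$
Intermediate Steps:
$l = \frac{1}{4}$ ($l = 0 - \frac{1}{-4} = 0 - - \frac{1}{4} = 0 + \frac{1}{4} = \frac{1}{4} \approx 0.25$)
$s{\left(n \right)} = \frac{23}{3} + 2 n$ ($s{\left(n \right)} = 3 + \left(\frac{\left(n + n\right) \left(3 + n\right)}{n} - \frac{4}{3}\right) = 3 + \left(\frac{2 n \left(3 + n\right)}{n} - \frac{4}{3}\right) = 3 - \left(\frac{4}{3} - \frac{2 n \left(3 + n\right)}{n}\right) = 3 + \left(\left(6 + 2 n\right) - \frac{4}{3}\right) = 3 + \left(\frac{14}{3} + 2 n\right) = \frac{23}{3} + 2 n$)
$s{\left(l \right)} \left(41 + 40\right) = \left(\frac{23}{3} + 2 \cdot \frac{1}{4}\right) \left(41 + 40\right) = \left(\frac{23}{3} + \frac{1}{2}\right) 81 = \frac{49}{6} \cdot 81 = \frac{1323}{2}$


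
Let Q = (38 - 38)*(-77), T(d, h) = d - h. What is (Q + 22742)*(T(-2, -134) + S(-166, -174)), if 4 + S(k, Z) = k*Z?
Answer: 659790904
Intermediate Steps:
S(k, Z) = -4 + Z*k (S(k, Z) = -4 + k*Z = -4 + Z*k)
Q = 0 (Q = 0*(-77) = 0)
(Q + 22742)*(T(-2, -134) + S(-166, -174)) = (0 + 22742)*((-2 - 1*(-134)) + (-4 - 174*(-166))) = 22742*((-2 + 134) + (-4 + 28884)) = 22742*(132 + 28880) = 22742*29012 = 659790904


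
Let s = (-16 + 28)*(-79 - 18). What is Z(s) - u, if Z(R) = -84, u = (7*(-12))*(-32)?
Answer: -2772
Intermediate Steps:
s = -1164 (s = 12*(-97) = -1164)
u = 2688 (u = -84*(-32) = 2688)
Z(s) - u = -84 - 1*2688 = -84 - 2688 = -2772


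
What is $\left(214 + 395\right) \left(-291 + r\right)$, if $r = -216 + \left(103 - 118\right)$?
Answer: $-317898$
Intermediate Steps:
$r = -231$ ($r = -216 - 15 = -231$)
$\left(214 + 395\right) \left(-291 + r\right) = \left(214 + 395\right) \left(-291 - 231\right) = 609 \left(-522\right) = -317898$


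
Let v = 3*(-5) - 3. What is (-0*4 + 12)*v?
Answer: -216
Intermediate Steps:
v = -18 (v = -15 - 3 = -18)
(-0*4 + 12)*v = (-0*4 + 12)*(-18) = (-16*0 + 12)*(-18) = (0 + 12)*(-18) = 12*(-18) = -216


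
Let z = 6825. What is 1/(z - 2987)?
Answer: 1/3838 ≈ 0.00026055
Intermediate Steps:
1/(z - 2987) = 1/(6825 - 2987) = 1/3838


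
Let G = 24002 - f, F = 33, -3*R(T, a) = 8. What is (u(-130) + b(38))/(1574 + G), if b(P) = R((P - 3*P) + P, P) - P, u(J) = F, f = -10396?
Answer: -1/4692 ≈ -0.00021313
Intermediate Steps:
R(T, a) = -8/3 (R(T, a) = -1/3*8 = -8/3)
u(J) = 33
G = 34398 (G = 24002 - 1*(-10396) = 24002 + 10396 = 34398)
b(P) = -8/3 - P
(u(-130) + b(38))/(1574 + G) = (33 + (-8/3 - 1*38))/(1574 + 34398) = (33 + (-8/3 - 38))/35972 = (33 - 122/3)*(1/35972) = -23/3*1/35972 = -1/4692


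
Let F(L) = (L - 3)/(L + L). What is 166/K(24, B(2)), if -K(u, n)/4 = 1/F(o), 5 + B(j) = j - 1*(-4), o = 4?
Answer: -83/16 ≈ -5.1875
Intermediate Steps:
B(j) = -1 + j (B(j) = -5 + (j - 1*(-4)) = -5 + (j + 4) = -5 + (4 + j) = -1 + j)
F(L) = (-3 + L)/(2*L) (F(L) = (-3 + L)/((2*L)) = (-3 + L)*(1/(2*L)) = (-3 + L)/(2*L))
K(u, n) = -32 (K(u, n) = -4*8/(-3 + 4) = -4/((½)*(¼)*1) = -4/⅛ = -4*8 = -32)
166/K(24, B(2)) = 166/(-32) = 166*(-1/32) = -83/16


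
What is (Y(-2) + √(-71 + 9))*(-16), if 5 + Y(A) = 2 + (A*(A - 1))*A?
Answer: 240 - 16*I*√62 ≈ 240.0 - 125.98*I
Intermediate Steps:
Y(A) = -3 + A²*(-1 + A) (Y(A) = -5 + (2 + (A*(A - 1))*A) = -5 + (2 + (A*(-1 + A))*A) = -5 + (2 + A²*(-1 + A)) = -3 + A²*(-1 + A))
(Y(-2) + √(-71 + 9))*(-16) = ((-3 + (-2)³ - 1*(-2)²) + √(-71 + 9))*(-16) = ((-3 - 8 - 1*4) + √(-62))*(-16) = ((-3 - 8 - 4) + I*√62)*(-16) = (-15 + I*√62)*(-16) = 240 - 16*I*√62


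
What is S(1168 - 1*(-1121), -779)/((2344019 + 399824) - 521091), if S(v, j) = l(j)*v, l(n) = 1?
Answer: 327/317536 ≈ 0.0010298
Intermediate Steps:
S(v, j) = v (S(v, j) = 1*v = v)
S(1168 - 1*(-1121), -779)/((2344019 + 399824) - 521091) = (1168 - 1*(-1121))/((2344019 + 399824) - 521091) = (1168 + 1121)/(2743843 - 521091) = 2289/2222752 = 2289*(1/2222752) = 327/317536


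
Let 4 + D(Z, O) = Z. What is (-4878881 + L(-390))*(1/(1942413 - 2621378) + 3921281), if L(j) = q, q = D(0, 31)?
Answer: -2597920934864485428/135793 ≈ -1.9131e+13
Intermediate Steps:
D(Z, O) = -4 + Z
q = -4 (q = -4 + 0 = -4)
L(j) = -4
(-4878881 + L(-390))*(1/(1942413 - 2621378) + 3921281) = (-4878881 - 4)*(1/(1942413 - 2621378) + 3921281) = -4878885*(1/(-678965) + 3921281) = -4878885*(-1/678965 + 3921281) = -4878885*2662412554164/678965 = -2597920934864485428/135793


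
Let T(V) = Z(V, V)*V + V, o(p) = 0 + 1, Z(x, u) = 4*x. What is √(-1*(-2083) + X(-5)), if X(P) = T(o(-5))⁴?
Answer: 2*√677 ≈ 52.038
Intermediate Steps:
o(p) = 1
T(V) = V + 4*V² (T(V) = (4*V)*V + V = 4*V² + V = V + 4*V²)
X(P) = 625 (X(P) = (1*(1 + 4*1))⁴ = (1*(1 + 4))⁴ = (1*5)⁴ = 5⁴ = 625)
√(-1*(-2083) + X(-5)) = √(-1*(-2083) + 625) = √(2083 + 625) = √2708 = 2*√677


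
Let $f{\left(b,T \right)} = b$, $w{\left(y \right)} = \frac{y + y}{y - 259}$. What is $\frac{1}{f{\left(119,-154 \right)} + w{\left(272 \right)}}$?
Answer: $\frac{13}{2091} \approx 0.0062171$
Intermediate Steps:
$w{\left(y \right)} = \frac{2 y}{-259 + y}$
$\frac{1}{f{\left(119,-154 \right)} + w{\left(272 \right)}} = \frac{1}{119 + 2 \cdot 272 \frac{1}{-259 + 272}} = \frac{1}{119 + 2 \cdot 272 \cdot \frac{1}{13}} = \frac{1}{119 + \frac{544}{13}} = \frac{1}{\frac{2091}{13}} = \frac{13}{2091}$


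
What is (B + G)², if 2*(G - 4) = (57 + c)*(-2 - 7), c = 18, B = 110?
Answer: 199809/4 ≈ 49952.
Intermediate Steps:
G = -667/2 (G = 4 + ((57 + 18)*(-2 - 7))/2 = 4 + (75*(-9))/2 = 4 + (½)*(-675) = 4 - 675/2 = -667/2 ≈ -333.50)
(B + G)² = (110 - 667/2)² = (-447/2)² = 199809/4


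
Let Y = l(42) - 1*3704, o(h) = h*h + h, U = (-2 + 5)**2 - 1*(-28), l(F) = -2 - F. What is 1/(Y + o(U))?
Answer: -1/2342 ≈ -0.00042699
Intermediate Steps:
U = 37 (U = 3**2 + 28 = 9 + 28 = 37)
o(h) = h + h**2 (o(h) = h**2 + h = h + h**2)
Y = -3748 (Y = (-2 - 1*42) - 1*3704 = (-2 - 42) - 3704 = -44 - 3704 = -3748)
1/(Y + o(U)) = 1/(-3748 + 37*(1 + 37)) = 1/(-3748 + 37*38) = 1/(-3748 + 1406) = 1/(-2342) = -1/2342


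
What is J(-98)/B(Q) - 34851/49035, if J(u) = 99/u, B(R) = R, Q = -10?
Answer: -279043/457660 ≈ -0.60972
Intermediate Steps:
J(-98)/B(Q) - 34851/49035 = (99/(-98))/(-10) - 34851/49035 = (99*(-1/98))*(-⅒) - 34851*1/49035 = -99/98*(-⅒) - 11617/16345 = 99/980 - 11617/16345 = -279043/457660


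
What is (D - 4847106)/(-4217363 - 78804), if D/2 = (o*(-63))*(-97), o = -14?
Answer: 5018214/4296167 ≈ 1.1681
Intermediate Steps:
D = -171108 (D = 2*(-14*(-63)*(-97)) = 2*(882*(-97)) = 2*(-85554) = -171108)
(D - 4847106)/(-4217363 - 78804) = (-171108 - 4847106)/(-4217363 - 78804) = -5018214/(-4296167) = -5018214*(-1/4296167) = 5018214/4296167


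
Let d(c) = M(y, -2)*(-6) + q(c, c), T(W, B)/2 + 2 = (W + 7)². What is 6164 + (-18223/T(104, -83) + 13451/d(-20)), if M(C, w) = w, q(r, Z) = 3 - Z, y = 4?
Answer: 5646170053/862330 ≈ 6547.6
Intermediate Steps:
T(W, B) = -4 + 2*(7 + W)² (T(W, B) = -4 + 2*(W + 7)² = -4 + 2*(7 + W)²)
d(c) = 15 - c (d(c) = -2*(-6) + (3 - c) = 12 + (3 - c) = 15 - c)
6164 + (-18223/T(104, -83) + 13451/d(-20)) = 6164 + (-18223/(-4 + 2*(7 + 104)²) + 13451/(15 - 1*(-20))) = 6164 + (-18223/(-4 + 2*111²) + 13451/(15 + 20)) = 6164 + (-18223/(-4 + 2*12321) + 13451/35) = 6164 + (-18223/(-4 + 24642) + 13451*(1/35)) = 6164 + (-18223/24638 + 13451/35) = 6164 + 330767933/862330 = 5646170053/862330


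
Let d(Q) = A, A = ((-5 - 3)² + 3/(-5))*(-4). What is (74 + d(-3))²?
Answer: 806404/25 ≈ 32256.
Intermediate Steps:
A = -1268/5 (A = ((-8)² + 3*(-⅕))*(-4) = (64 - ⅗)*(-4) = (317/5)*(-4) = -1268/5 ≈ -253.60)
d(Q) = -1268/5
(74 + d(-3))² = (74 - 1268/5)² = (-898/5)² = 806404/25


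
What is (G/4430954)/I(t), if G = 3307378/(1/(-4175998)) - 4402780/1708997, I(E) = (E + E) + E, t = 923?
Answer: -3933998275487776508/3494702793483187 ≈ -1125.7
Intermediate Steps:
I(E) = 3*E (I(E) = 2*E + E = 3*E)
G = -23603989652926659048/1708997 (G = 3307378/(-1/4175998) - 4402780*1/1708997 = 3307378*(-4175998) - 4402780/1708997 = -13811603913244 - 4402780/1708997 = -23603989652926659048/1708997 ≈ -1.3812e+13)
(G/4430954)/I(t) = (-23603989652926659048/1708997/4430954)/((3*923)) = -23603989652926659048/1708997*1/4430954/2769 = -11801994826463329524/3786243546569*1/2769 = -3933998275487776508/3494702793483187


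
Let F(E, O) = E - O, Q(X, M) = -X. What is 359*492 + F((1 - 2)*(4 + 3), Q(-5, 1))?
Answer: 176616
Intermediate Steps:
359*492 + F((1 - 2)*(4 + 3), Q(-5, 1)) = 359*492 + ((1 - 2)*(4 + 3) - (-1)*(-5)) = 176628 + (-1*7 - 1*5) = 176628 + (-7 - 5) = 176628 - 12 = 176616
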